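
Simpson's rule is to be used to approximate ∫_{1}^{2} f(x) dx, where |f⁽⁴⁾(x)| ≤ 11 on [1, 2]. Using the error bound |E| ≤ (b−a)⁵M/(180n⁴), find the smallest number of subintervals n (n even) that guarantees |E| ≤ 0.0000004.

20

Need 11/(180n⁴) ≤ 0.0000004.
n⁴ ≥ 11/(180·0.0000004) = 152778 ⇒ n ≥ 19.7704, so the smallest even n is 20. (n must be even for Simpson's rule.)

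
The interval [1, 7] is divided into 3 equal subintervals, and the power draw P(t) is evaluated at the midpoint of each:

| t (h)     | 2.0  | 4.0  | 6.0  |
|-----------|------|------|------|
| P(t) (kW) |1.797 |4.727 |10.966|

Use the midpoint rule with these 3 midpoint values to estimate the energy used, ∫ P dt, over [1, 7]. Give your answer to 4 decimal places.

h = 2, n = 3.
h·[y(m₁) + y(m₂) + y(m₃)] = 2·(17.490) = 34.9800.

34.9800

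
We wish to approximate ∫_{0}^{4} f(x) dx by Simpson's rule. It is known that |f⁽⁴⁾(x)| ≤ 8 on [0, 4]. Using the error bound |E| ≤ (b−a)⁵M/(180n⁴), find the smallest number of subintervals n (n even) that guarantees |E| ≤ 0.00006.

30

Need 8192/(180n⁴) ≤ 0.00006.
n⁴ ≥ 8192/(180·0.00006) = 758519 ⇒ n ≥ 29.5115, so the smallest even n is 30. (n must be even for Simpson's rule.)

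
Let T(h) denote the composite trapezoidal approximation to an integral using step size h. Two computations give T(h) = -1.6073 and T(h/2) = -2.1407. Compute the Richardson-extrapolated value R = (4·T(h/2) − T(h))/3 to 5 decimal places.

-2.31850

R = (4·T(h/2) − T(h)) / 3 = (4·(-2.1407) − (-1.6073))/3 = (-6.9555)/3 = -2.31850.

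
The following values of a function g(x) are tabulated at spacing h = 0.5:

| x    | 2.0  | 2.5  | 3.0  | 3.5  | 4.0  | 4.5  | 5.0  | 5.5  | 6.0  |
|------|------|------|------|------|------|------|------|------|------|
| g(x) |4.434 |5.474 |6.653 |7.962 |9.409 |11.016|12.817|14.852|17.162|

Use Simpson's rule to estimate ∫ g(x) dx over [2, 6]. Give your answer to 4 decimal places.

h = 0.5, n = 8.
(h/3)·[y₀ + 4y₁ + 2y₂ + 4y₃ + 2y₄ + 4y₅ + 2y₆ + 4y₇ + y₈] = 0.166667·(236.570) = 39.4283.

39.4283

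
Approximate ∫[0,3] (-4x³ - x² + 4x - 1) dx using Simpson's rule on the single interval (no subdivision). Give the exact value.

-75

S = (b−a)/6 · [f(0) + 4f(1.5) + f(3)] = 0.5·[(-1) + 4·(-10.75) + (-106)] = -75.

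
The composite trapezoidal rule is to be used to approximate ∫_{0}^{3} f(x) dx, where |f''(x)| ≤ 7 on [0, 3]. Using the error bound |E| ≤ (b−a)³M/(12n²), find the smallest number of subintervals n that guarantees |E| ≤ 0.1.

Need 189/(12n²) ≤ 0.1.
n² ≥ 189/(12·0.1) = 157.5 ⇒ n ≥ 12.5499, so the smallest n is 13.

13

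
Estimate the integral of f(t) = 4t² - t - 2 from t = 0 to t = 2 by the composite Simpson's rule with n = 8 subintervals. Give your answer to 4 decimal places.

h = (2 − 0)/8 = 0.25.
Nodes t₀,…,t₈ = 0, 0.25, 0.5, 0.75, 1, 1.25, 1.5, 1.75, 2.
f(t) = 4t² - t - 2: f₀=-2, f₁=-2, f₂=-1.5, f₃=-0.5, f₄=1, f₅=3, f₆=5.5, f₇=8.5, f₈=12.
(h/3)·[f₀ + 4f₁ + 2f₂ + 4f₃ + 2f₄ + 4f₅ + 2f₆ + 4f₇ + f₈] = 0.083333·(56) = 4.6667.

4.6667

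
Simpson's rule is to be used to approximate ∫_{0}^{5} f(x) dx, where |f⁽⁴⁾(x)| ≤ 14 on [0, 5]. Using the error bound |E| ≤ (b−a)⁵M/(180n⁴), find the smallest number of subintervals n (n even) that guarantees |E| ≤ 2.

4

Need 43750/(180n⁴) ≤ 2.
n⁴ ≥ 43750/(180·2) = 121.528 ⇒ n ≥ 3.3202, so the smallest even n is 4. (n must be even for Simpson's rule.)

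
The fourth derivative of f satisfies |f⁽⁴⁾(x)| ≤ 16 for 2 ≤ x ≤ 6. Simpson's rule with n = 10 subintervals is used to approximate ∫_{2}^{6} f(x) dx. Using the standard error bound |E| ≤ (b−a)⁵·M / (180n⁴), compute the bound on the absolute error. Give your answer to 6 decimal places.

0.009102

|E| ≤ (4)⁵·16 / (180·10⁴) = 16384/1800000 = 0.009102.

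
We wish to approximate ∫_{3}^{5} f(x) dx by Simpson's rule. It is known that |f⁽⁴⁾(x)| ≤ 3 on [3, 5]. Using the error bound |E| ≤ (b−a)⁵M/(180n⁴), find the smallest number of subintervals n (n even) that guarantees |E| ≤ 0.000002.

24

Need 96/(180n⁴) ≤ 0.000002.
n⁴ ≥ 96/(180·0.000002) = 266667 ⇒ n ≥ 22.7244, so the smallest even n is 24. (n must be even for Simpson's rule.)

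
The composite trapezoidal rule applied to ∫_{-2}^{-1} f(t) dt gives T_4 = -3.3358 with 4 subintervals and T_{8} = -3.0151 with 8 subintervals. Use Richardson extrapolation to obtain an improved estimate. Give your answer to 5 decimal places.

R = (4·T_{8} − T_4) / 3 = (4·(-3.0151) − (-3.3358))/3 = (-8.7246)/3 = -2.90820.

-2.90820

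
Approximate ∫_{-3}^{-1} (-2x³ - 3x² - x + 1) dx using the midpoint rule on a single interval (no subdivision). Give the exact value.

14

M = (b−a)·f(-2) = 2·(7) = 14.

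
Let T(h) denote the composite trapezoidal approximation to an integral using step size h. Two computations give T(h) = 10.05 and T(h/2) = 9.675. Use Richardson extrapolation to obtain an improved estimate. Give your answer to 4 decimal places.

9.5500

R = (4·T(h/2) − T(h)) / 3 = (4·9.675 − 10.05)/3 = (28.650)/3 = 9.5500.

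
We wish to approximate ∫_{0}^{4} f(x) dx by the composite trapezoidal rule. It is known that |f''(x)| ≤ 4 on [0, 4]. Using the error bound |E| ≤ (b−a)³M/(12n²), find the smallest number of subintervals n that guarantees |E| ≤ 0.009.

Need 256/(12n²) ≤ 0.009.
n² ≥ 256/(12·0.009) = 2370.37 ⇒ n ≥ 48.6864, so the smallest n is 49.

49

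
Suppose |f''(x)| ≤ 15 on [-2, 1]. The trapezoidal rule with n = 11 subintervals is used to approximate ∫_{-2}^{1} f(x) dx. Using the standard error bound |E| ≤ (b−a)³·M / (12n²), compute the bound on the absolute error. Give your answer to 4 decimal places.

0.2789

|E| ≤ (3)³·15 / (12·11²) = 405/1452 = 0.2789.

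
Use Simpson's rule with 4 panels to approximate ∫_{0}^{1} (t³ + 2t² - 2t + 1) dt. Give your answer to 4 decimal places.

0.9167

h = (1 − 0)/4 = 0.25.
Nodes t₀,…,t₄ = 0, 0.25, 0.5, 0.75, 1.
f(t) = t³ + 2t² - 2t + 1: f₀=1, f₁=0.640625, f₂=0.625, f₃=1.046875, f₄=2.
(h/3)·[f₀ + 4f₁ + 2f₂ + 4f₃ + f₄] = 0.083333·(11) = 0.9167.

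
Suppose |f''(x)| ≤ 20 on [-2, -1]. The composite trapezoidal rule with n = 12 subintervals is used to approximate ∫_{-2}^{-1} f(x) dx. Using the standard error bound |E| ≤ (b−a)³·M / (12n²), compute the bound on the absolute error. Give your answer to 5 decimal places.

0.01157

|E| ≤ (1)³·20 / (12·12²) = 20/1728 = 0.01157.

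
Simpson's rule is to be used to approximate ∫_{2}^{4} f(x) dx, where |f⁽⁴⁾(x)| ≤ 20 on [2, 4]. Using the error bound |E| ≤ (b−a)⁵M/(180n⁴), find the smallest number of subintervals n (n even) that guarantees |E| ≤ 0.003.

6

Need 640/(180n⁴) ≤ 0.003.
n⁴ ≥ 640/(180·0.003) = 1185.19 ⇒ n ≥ 5.8674, so the smallest even n is 6. (n must be even for Simpson's rule.)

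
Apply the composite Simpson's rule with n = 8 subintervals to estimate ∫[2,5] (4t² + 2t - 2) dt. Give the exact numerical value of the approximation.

171

h = (5 − 2)/8 = 0.375.
Nodes t₀,…,t₈ = 2, 2.375, 2.75, 3.125, 3.5, 3.875, 4.25, 4.625, 5.
f(t) = 4t² + 2t - 2: f₀=18, f₁=25.3125, f₂=33.75, f₃=43.3125, f₄=54, f₅=65.8125, f₆=78.75, f₇=92.8125, f₈=108.
(h/3)·[f₀ + 4f₁ + 2f₂ + 4f₃ + 2f₄ + 4f₅ + 2f₆ + 4f₇ + f₈] = 0.125·(1368) = 171.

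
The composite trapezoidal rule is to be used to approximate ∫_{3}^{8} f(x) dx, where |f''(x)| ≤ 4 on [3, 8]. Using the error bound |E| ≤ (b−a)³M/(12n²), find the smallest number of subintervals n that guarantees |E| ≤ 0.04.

33

Need 500/(12n²) ≤ 0.04.
n² ≥ 500/(12·0.04) = 1041.67 ⇒ n ≥ 32.2749, so the smallest n is 33.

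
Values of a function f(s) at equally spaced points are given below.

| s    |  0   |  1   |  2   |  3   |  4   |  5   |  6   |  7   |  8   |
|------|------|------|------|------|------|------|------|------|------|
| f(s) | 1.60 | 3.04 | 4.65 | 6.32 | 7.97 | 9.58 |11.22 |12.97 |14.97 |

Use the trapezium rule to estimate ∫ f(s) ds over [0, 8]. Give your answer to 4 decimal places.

h = 1, n = 8.
(h/2)·[y₀ + 2y₁ + 2y₂ + 2y₃ + 2y₄ + 2y₅ + 2y₆ + 2y₇ + y₈] = 0.5·(128.07) = 64.0350.

64.0350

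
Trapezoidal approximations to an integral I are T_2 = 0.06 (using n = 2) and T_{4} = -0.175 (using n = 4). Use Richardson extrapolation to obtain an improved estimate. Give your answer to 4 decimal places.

R = (4·T_{4} − T_2) / 3 = (4·(-0.175) − 0.06)/3 = (-0.760)/3 = -0.2533.

-0.2533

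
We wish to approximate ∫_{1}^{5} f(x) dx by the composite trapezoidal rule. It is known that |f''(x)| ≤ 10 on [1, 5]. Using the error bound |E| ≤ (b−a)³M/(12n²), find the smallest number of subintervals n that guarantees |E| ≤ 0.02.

52

Need 640/(12n²) ≤ 0.02.
n² ≥ 640/(12·0.02) = 2666.67 ⇒ n ≥ 51.6398, so the smallest n is 52.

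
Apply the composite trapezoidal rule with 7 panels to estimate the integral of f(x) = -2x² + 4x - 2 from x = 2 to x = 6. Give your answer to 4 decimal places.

-83.1020

h = (6 − 2)/7 = 0.571429.
Nodes x₀,…,x₇ = 2, 2.571429, 3.142857, 3.714286, 4.285714, 4.857143, 5.428571, 6.
f(x) = -2x² + 4x - 2: f₀=-2, f₁=-4.938776, f₂=-9.183673, f₃=-14.734694, f₄=-21.591837, f₅=-29.755102, f₆=-39.224490, f₇=-50.
(h/2)·[f₀ + 2f₁ + 2f₂ + 2f₃ + 2f₄ + 2f₅ + 2f₆ + f₇] = 0.285714·(-290.857143) = -83.1020.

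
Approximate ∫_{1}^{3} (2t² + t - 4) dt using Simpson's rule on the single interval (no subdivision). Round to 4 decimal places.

S = (b−a)/6 · [f(1) + 4f(2) + f(3)] = 0.333333·[(-1) + 4·6 + 17] = 13.3333.

13.3333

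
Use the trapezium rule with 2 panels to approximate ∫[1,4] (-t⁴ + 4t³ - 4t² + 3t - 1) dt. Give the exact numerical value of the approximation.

-31.59375

h = (4 − 1)/2 = 1.5.
Nodes t₀,…,t₂ = 1, 2.5, 4.
f(t) = -t⁴ + 4t³ - 4t² + 3t - 1: f₀=1, f₁=4.9375, f₂=-53.
(h/2)·[f₀ + 2f₁ + f₂] = 0.75·(-42.125) = -31.59375.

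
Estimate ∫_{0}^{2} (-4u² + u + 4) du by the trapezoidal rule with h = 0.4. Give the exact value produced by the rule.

h = (2 − 0)/5 = 0.4.
Nodes u₀,…,u₅ = 0, 0.4, 0.8, 1.2, 1.6, 2.
f(u) = -4u² + u + 4: f₀=4, f₁=3.76, f₂=2.24, f₃=-0.56, f₄=-4.64, f₅=-10.
(h/2)·[f₀ + 2f₁ + 2f₂ + 2f₃ + 2f₄ + f₅] = 0.2·(-4.4) = -0.88.

-0.88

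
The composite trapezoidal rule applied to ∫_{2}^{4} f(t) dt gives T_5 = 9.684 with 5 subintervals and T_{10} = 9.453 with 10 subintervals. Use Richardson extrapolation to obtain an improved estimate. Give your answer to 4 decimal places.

9.3760

R = (4·T_{10} − T_5) / 3 = (4·9.453 − 9.684)/3 = (28.128)/3 = 9.3760.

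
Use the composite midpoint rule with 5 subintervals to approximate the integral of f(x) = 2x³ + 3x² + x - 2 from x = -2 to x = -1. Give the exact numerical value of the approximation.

h = (-1 − (-2))/5 = 0.2.
Midpoints m₁,…,m₅ = -1.9, -1.7, -1.5, -1.3, -1.1.
f(m₁)=-6.788, f(m₂)=-4.856, f(m₃)=-3.5, f(m₄)=-2.624, f(m₅)=-2.132.
h·[f(m₁) + f(m₂) + f(m₃) + f(m₄) + f(m₅)] = 0.2·(-19.9) = -3.98.

-3.98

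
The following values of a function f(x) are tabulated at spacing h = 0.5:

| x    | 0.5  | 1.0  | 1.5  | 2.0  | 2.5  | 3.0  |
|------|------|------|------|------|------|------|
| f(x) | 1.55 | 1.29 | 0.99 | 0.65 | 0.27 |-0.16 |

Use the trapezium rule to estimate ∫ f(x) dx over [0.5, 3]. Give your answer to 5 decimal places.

1.94750

h = 0.5, n = 5.
(h/2)·[y₀ + 2y₁ + 2y₂ + 2y₃ + 2y₄ + y₅] = 0.25·(7.79) = 1.94750.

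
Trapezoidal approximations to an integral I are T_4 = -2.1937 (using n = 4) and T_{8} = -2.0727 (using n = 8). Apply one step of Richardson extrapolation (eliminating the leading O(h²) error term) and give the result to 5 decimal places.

R = (4·T_{8} − T_4) / 3 = (4·(-2.0727) − (-2.1937))/3 = (-6.0971)/3 = -2.03237.

-2.03237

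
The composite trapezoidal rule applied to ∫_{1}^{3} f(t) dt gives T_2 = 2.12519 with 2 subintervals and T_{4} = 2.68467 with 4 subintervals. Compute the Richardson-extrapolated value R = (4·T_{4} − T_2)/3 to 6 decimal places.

2.871163

R = (4·T_{4} − T_2) / 3 = (4·2.68467 − 2.12519)/3 = (8.61349)/3 = 2.871163.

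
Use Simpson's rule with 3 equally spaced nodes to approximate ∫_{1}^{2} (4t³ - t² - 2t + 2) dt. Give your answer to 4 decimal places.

h = (2 − 1)/2 = 0.5.
Nodes t₀,…,t₂ = 1, 1.5, 2.
f(t) = 4t³ - t² - 2t + 2: f₀=3, f₁=10.25, f₂=26.
(h/3)·[f₀ + 4f₁ + f₂] = 0.166667·(70) = 11.6667.

11.6667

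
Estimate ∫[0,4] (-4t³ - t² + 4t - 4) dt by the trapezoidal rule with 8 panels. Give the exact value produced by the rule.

-265.5

h = (4 − 0)/8 = 0.5.
Nodes t₀,…,t₈ = 0, 0.5, 1, 1.5, 2, 2.5, 3, 3.5, 4.
f(t) = -4t³ - t² + 4t - 4: f₀=-4, f₁=-2.75, f₂=-5, f₃=-13.75, f₄=-32, f₅=-62.75, f₆=-109, f₇=-173.75, f₈=-260.
(h/2)·[f₀ + 2f₁ + 2f₂ + 2f₃ + 2f₄ + 2f₅ + 2f₆ + 2f₇ + f₈] = 0.25·(-1062) = -265.5.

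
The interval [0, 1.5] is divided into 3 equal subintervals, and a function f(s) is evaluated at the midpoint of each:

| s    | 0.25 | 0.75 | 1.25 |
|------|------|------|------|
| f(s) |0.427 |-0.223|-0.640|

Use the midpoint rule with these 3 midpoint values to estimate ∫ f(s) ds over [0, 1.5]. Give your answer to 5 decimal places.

h = 0.5, n = 3.
h·[y(m₁) + y(m₂) + y(m₃)] = 0.5·(-0.436) = -0.21800.

-0.21800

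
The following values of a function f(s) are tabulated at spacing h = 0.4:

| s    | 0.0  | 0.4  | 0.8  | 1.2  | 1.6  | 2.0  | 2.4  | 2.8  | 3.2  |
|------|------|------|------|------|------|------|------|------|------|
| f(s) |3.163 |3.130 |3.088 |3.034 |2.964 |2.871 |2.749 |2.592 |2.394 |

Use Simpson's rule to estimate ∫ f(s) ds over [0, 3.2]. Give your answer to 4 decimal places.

h = 0.4, n = 8.
(h/3)·[y₀ + 4y₁ + 2y₂ + 4y₃ + 2y₄ + 4y₅ + 2y₆ + 4y₇ + y₈] = 0.133333·(69.667) = 9.2889.

9.2889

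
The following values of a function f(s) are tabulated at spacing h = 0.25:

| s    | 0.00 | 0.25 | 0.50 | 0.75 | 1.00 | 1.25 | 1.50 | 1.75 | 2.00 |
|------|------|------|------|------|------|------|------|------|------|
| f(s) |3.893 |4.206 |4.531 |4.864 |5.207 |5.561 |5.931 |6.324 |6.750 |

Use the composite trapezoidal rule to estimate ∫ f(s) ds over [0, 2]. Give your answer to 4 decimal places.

h = 0.25, n = 8.
(h/2)·[y₀ + 2y₁ + 2y₂ + 2y₃ + 2y₄ + 2y₅ + 2y₆ + 2y₇ + y₈] = 0.125·(83.891) = 10.4864.

10.4864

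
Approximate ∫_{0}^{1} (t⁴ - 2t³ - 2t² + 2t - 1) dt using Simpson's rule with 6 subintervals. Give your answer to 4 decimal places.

h = (1 − 0)/6 = 0.166667.
Nodes t₀,…,t₆ = 0, 0.166667, 0.333333, 0.5, 0.666667, 0.833333, 1.
f(t) = t⁴ - 2t³ - 2t² + 2t - 1: f₀=-1, f₁=-0.730710, f₂=-0.617284, f₃=-0.6875, f₄=-0.950617, f₅=-1.397377, f₆=-2.
(h/3)·[f₀ + 4f₁ + 2f₂ + 4f₃ + 2f₄ + 4f₅ + f₆] = 0.055556·(-17.398148) = -0.9666.

-0.9666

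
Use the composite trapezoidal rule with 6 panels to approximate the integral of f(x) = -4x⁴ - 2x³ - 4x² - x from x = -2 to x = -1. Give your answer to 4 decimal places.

-25.3693

h = (-1 − (-2))/6 = 0.166667.
Nodes x₀,…,x₆ = -2, -1.833333, -1.666667, -1.5, -1.333333, -1.166667, -1.
f(x) = -4x⁴ - 2x³ - 4x² - x: f₀=-62, f₁=-44.475309, f₂=-31.049383, f₃=-21, f₄=-13.679012, f₅=-8.512346, f₆=-5.
(h/2)·[f₀ + 2f₁ + 2f₂ + 2f₃ + 2f₄ + 2f₅ + f₆] = 0.083333·(-304.432099) = -25.3693.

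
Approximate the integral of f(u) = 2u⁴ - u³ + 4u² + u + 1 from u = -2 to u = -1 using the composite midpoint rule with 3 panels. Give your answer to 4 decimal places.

24.6461

h = (-1 − (-2))/3 = 0.333333.
Midpoints m₁,…,m₃ = -1.833333, -1.5, -1.166667.
f(m₁)=41.367284, f(m₂)=22, f(m₃)=10.570988.
h·[f(m₁) + f(m₂) + f(m₃)] = 0.333333·(73.938272) = 24.6461.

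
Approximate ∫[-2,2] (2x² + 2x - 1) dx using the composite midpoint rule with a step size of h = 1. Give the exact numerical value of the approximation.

h = (2 − (-2))/4 = 1.
Midpoints m₁,…,m₄ = -1.5, -0.5, 0.5, 1.5.
f(m₁)=0.5, f(m₂)=-1.5, f(m₃)=0.5, f(m₄)=6.5.
h·[f(m₁) + f(m₂) + f(m₃) + f(m₄)] = 1·(6) = 6.

6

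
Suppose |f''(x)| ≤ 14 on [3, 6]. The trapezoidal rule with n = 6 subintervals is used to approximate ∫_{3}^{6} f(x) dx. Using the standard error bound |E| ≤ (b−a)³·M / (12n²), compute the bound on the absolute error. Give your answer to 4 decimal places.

|E| ≤ (3)³·14 / (12·6²) = 378/432 = 0.8750.

0.8750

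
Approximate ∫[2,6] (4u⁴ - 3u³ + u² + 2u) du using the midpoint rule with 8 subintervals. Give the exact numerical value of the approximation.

5304.8125

h = (6 − 2)/8 = 0.5.
Midpoints m₁,…,m₈ = 2.25, 2.75, 3.25, 3.75, 4.25, 4.75, 5.25, 5.75.
f(m₁)=77.90625, f(m₂)=179.4375, f(m₃)=360.34375, f(m₄)=654.375, f(m₅)=1101.28125, f(m₆)=1746.8125, f(m₇)=2642.71875, f(m₈)=3846.75.
h·[f(m₁) + f(m₂) + f(m₃) + f(m₄) + f(m₅) + f(m₆) + f(m₇) + f(m₈)] = 0.5·(10609.625) = 5304.8125.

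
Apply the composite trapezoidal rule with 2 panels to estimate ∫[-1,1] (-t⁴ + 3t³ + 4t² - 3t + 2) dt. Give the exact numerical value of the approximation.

h = (1 − (-1))/2 = 1.
Nodes t₀,…,t₂ = -1, 0, 1.
f(t) = -t⁴ + 3t³ + 4t² - 3t + 2: f₀=5, f₁=2, f₂=5.
(h/2)·[f₀ + 2f₁ + f₂] = 0.5·(14) = 7.

7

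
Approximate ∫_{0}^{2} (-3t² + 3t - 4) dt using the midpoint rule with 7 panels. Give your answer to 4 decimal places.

-9.9592

h = (2 − 0)/7 = 0.285714.
Midpoints m₁,…,m₇ = 0.142857, 0.428571, 0.714286, 1, 1.285714, 1.571429, 1.857143.
f(m₁)=-3.632653, f(m₂)=-3.265306, f(m₃)=-3.387755, f(m₄)=-4, f(m₅)=-5.102041, f(m₆)=-6.693878, f(m₇)=-8.775510.
h·[f(m₁) + f(m₂) + f(m₃) + f(m₄) + f(m₅) + f(m₆) + f(m₇)] = 0.285714·(-34.857143) = -9.9592.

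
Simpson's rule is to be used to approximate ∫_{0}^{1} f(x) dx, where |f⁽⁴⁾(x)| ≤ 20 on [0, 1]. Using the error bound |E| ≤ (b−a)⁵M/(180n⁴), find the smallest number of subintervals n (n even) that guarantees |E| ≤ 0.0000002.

Need 20/(180n⁴) ≤ 0.0000002.
n⁴ ≥ 20/(180·0.0000002) = 555556 ⇒ n ≥ 27.3012, so the smallest even n is 28. (n must be even for Simpson's rule.)

28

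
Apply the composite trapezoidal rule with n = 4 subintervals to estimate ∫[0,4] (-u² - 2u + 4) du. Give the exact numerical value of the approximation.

h = (4 − 0)/4 = 1.
Nodes u₀,…,u₄ = 0, 1, 2, 3, 4.
f(u) = -u² - 2u + 4: f₀=4, f₁=1, f₂=-4, f₃=-11, f₄=-20.
(h/2)·[f₀ + 2f₁ + 2f₂ + 2f₃ + f₄] = 0.5·(-44) = -22.

-22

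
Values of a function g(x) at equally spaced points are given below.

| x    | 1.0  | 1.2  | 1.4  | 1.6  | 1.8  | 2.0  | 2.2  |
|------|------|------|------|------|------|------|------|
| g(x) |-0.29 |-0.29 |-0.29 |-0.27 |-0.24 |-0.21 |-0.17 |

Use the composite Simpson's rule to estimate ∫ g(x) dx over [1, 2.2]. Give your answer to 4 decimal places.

-0.3067

h = 0.2, n = 6.
(h/3)·[y₀ + 4y₁ + 2y₂ + 4y₃ + 2y₄ + 4y₅ + y₆] = 0.066667·(-4.60) = -0.3067.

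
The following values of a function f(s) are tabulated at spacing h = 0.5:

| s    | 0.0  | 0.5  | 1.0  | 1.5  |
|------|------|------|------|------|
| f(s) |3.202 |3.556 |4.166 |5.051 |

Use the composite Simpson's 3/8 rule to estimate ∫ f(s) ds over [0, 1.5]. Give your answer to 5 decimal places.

5.89106

h = 0.5, n = 3.
(3h/8)·[y₀ + 3y₁ + 3y₂ + y₃] = 0.1875·(31.419) = 5.89106.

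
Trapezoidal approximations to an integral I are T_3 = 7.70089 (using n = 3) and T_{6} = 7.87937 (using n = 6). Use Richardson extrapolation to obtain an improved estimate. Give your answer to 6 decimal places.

7.938863

R = (4·T_{6} − T_3) / 3 = (4·7.87937 − 7.70089)/3 = (23.81659)/3 = 7.938863.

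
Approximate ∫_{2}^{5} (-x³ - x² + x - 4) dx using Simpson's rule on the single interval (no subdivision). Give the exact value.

S = (b−a)/6 · [f(2) + 4f(3.5) + f(5)] = 0.5·[(-14) + 4·(-55.625) + (-149)] = -192.75.

-192.75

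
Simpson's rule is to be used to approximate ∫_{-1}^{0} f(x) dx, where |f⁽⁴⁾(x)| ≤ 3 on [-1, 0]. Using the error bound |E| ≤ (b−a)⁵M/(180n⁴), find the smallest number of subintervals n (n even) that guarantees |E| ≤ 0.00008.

4

Need 3/(180n⁴) ≤ 0.00008.
n⁴ ≥ 3/(180·0.00008) = 208.333 ⇒ n ≥ 3.7992, so the smallest even n is 4. (n must be even for Simpson's rule.)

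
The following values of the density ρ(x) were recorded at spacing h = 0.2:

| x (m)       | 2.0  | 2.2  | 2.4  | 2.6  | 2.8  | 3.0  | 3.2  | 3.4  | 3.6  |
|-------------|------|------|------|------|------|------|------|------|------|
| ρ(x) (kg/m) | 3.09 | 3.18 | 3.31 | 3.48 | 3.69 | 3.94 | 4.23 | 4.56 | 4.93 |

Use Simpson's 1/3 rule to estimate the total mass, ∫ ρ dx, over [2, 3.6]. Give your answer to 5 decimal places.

h = 0.2, n = 8.
(h/3)·[y₀ + 4y₁ + 2y₂ + 4y₃ + 2y₄ + 4y₅ + 2y₆ + 4y₇ + y₈] = 0.066667·(91.12) = 6.07467.

6.07467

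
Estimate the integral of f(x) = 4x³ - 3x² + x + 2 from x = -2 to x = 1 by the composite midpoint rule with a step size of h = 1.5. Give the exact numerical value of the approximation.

h = (1 − (-2))/2 = 1.5.
Midpoints m₁,…,m₂ = -1.25, 0.25.
f(m₁)=-11.75, f(m₂)=2.125.
h·[f(m₁) + f(m₂)] = 1.5·(-9.625) = -14.4375.

-14.4375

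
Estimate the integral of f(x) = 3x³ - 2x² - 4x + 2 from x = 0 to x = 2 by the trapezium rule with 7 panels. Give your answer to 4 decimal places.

h = (2 − 0)/7 = 0.285714.
Nodes x₀,…,x₇ = 0, 0.285714, 0.571429, 0.857143, 1.142857, 1.428571, 1.714286, 2.
f(x) = 3x³ - 2x² - 4x + 2: f₀=2, f₁=0.763848, f₂=-0.379009, f₃=-1.008746, f₄=-0.705539, f₅=0.950437, f₆=4.379009, f₇=10.
(h/2)·[f₀ + 2f₁ + 2f₂ + 2f₃ + 2f₄ + 2f₅ + 2f₆ + f₇] = 0.142857·(20) = 2.8571.

2.8571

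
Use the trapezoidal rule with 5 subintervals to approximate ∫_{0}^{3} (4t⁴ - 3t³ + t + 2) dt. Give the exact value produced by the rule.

h = (3 − 0)/5 = 0.6.
Nodes t₀,…,t₅ = 0, 0.6, 1.2, 1.8, 2.4, 3.
f(t) = 4t⁴ - 3t³ + t + 2: f₀=2, f₁=2.4704, f₂=6.3104, f₃=28.2944, f₄=95.6384, f₅=248.
(h/2)·[f₀ + 2f₁ + 2f₂ + 2f₃ + 2f₄ + f₅] = 0.3·(515.4272) = 154.62816.

154.62816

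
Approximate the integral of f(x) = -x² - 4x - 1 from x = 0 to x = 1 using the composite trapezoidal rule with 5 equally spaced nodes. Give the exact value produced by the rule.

-3.34375

h = (1 − 0)/4 = 0.25.
Nodes x₀,…,x₄ = 0, 0.25, 0.5, 0.75, 1.
f(x) = -x² - 4x - 1: f₀=-1, f₁=-2.0625, f₂=-3.25, f₃=-4.5625, f₄=-6.
(h/2)·[f₀ + 2f₁ + 2f₂ + 2f₃ + f₄] = 0.125·(-26.75) = -3.34375.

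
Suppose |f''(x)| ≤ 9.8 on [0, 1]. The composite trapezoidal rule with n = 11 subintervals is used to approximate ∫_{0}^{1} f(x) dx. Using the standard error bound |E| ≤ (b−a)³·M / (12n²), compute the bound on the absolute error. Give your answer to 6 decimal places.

0.006749

|E| ≤ (1)³·9.8 / (12·11²) = 9.8/1452 = 0.006749.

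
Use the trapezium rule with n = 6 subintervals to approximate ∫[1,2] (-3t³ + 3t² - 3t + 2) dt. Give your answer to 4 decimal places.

h = (2 − 1)/6 = 0.166667.
Nodes t₀,…,t₆ = 1, 1.166667, 1.333333, 1.5, 1.666667, 1.833333, 2.
f(t) = -3t³ + 3t² - 3t + 2: f₀=-1, f₁=-2.180556, f₂=-3.777778, f₃=-5.875, f₄=-8.555556, f₅=-11.902778, f₆=-16.
(h/2)·[f₀ + 2f₁ + 2f₂ + 2f₃ + 2f₄ + 2f₅ + f₆] = 0.083333·(-81.583333) = -6.7986.

-6.7986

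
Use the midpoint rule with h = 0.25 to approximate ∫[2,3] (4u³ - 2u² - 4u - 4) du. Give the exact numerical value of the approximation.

h = (3 − 2)/4 = 0.25.
Midpoints m₁,…,m₄ = 2.125, 2.375, 2.625, 2.875.
f(m₁)=16.8515625, f(m₂)=28.8046875, f(m₃)=44.0703125, f(m₄)=63.0234375.
h·[f(m₁) + f(m₂) + f(m₃) + f(m₄)] = 0.25·(152.75) = 38.1875.

38.1875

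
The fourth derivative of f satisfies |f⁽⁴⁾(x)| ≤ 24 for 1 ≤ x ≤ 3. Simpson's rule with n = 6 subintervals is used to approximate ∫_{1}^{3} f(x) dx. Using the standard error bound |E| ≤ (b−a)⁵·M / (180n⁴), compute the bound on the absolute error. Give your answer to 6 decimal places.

|E| ≤ (2)⁵·24 / (180·6⁴) = 768/233280 = 0.003292.

0.003292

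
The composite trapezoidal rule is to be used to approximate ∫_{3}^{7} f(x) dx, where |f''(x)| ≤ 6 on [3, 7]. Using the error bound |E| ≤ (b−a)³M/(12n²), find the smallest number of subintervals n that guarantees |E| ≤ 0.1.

Need 384/(12n²) ≤ 0.1.
n² ≥ 384/(12·0.1) = 320 ⇒ n ≥ 17.8885, so the smallest n is 18.

18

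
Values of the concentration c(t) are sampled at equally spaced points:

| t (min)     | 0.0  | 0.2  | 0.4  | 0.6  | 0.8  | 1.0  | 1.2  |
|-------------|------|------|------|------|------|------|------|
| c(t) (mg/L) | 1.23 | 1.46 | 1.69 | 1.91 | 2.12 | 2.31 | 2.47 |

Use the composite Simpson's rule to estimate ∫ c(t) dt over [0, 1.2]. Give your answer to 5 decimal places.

h = 0.2, n = 6.
(h/3)·[y₀ + 4y₁ + 2y₂ + 4y₃ + 2y₄ + 4y₅ + y₆] = 0.066667·(34.04) = 2.26933.

2.26933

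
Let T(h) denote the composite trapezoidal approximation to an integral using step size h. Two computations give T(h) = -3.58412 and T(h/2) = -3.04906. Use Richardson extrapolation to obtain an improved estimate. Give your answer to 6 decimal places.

-2.870707

R = (4·T(h/2) − T(h)) / 3 = (4·(-3.04906) − (-3.58412))/3 = (-8.61212)/3 = -2.870707.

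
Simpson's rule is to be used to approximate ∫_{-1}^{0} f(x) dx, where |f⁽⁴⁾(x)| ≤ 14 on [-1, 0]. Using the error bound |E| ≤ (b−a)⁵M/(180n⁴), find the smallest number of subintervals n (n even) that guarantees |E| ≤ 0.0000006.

20

Need 14/(180n⁴) ≤ 0.0000006.
n⁴ ≥ 14/(180·0.0000006) = 129630 ⇒ n ≥ 18.9748, so the smallest even n is 20. (n must be even for Simpson's rule.)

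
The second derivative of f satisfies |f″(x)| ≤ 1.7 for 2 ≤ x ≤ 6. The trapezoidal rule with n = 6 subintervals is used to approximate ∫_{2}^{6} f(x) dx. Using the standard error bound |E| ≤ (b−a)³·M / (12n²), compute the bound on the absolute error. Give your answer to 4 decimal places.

|E| ≤ (4)³·1.7 / (12·6²) = 108.8/432 = 0.2519.

0.2519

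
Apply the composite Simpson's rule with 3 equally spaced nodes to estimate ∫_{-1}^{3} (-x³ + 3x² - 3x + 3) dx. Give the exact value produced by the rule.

h = (3 − (-1))/2 = 2.
Nodes x₀,…,x₂ = -1, 1, 3.
f(x) = -x³ + 3x² - 3x + 3: f₀=10, f₁=2, f₂=-6.
(h/3)·[f₀ + 4f₁ + f₂] = 0.666667·(12) = 8.

8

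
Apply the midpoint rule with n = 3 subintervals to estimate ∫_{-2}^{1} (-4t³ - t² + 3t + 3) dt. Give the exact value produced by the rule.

h = (1 − (-2))/3 = 1.
Midpoints m₁,…,m₃ = -1.5, -0.5, 0.5.
f(m₁)=9.75, f(m₂)=1.75, f(m₃)=3.75.
h·[f(m₁) + f(m₂) + f(m₃)] = 1·(15.25) = 15.25.

15.25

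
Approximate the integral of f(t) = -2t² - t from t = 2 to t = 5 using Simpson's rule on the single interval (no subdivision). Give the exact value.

S = (b−a)/6 · [f(2) + 4f(3.5) + f(5)] = 0.5·[(-10) + 4·(-28) + (-55)] = -88.5.

-88.5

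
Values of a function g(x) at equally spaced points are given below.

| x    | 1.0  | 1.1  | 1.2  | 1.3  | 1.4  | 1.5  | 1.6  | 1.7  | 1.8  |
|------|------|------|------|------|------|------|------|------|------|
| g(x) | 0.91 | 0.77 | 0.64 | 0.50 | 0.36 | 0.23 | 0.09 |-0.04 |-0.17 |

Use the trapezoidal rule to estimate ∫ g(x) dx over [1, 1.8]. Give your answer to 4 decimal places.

0.2920

h = 0.1, n = 8.
(h/2)·[y₀ + 2y₁ + 2y₂ + 2y₃ + 2y₄ + 2y₅ + 2y₆ + 2y₇ + y₈] = 0.05·(5.84) = 0.2920.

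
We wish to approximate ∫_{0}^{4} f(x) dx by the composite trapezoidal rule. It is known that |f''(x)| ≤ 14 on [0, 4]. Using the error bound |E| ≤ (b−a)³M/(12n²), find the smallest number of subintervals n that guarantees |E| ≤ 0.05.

39

Need 896/(12n²) ≤ 0.05.
n² ≥ 896/(12·0.05) = 1493.33 ⇒ n ≥ 38.6437, so the smallest n is 39.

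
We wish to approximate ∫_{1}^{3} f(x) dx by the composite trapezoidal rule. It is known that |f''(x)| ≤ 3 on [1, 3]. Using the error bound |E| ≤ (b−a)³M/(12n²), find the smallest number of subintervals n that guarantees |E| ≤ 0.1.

5

Need 24/(12n²) ≤ 0.1.
n² ≥ 24/(12·0.1) = 20 ⇒ n ≥ 4.4721, so the smallest n is 5.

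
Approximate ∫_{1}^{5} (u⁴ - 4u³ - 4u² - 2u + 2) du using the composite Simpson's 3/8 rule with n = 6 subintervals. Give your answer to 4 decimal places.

-180.2963

h = (5 − 1)/6 = 0.666667.
Nodes u₀,…,u₆ = 1, 1.666667, 2.333333, 3, 3.666667, 4.333333, 5.
f(u) = u⁴ - 4u³ - 4u² - 2u + 2: f₀=-7, f₁=-23.246914, f₂=-45.617284, f₃=-67, f₄=-75.543210, f₅=-54.654321, f₆=17.
(3h/8)·[f₀ + 3f₁ + 3f₂ + 2f₃ + 3f₄ + 3f₅ + f₆] = 0.25·(-721.185185) = -180.2963.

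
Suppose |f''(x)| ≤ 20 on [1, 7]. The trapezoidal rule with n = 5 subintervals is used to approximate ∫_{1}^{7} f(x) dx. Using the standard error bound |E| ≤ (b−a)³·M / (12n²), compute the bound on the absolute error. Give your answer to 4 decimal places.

14.4000

|E| ≤ (6)³·20 / (12·5²) = 4320/300 = 14.4000.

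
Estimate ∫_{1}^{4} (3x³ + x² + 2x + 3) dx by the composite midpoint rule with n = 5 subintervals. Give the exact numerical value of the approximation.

234.135

h = (4 − 1)/5 = 0.6.
Midpoints m₁,…,m₅ = 1.3, 1.9, 2.5, 3.1, 3.7.
f(m₁)=13.881, f(m₂)=30.987, f(m₃)=61.125, f(m₄)=108.183, f(m₅)=176.049.
h·[f(m₁) + f(m₂) + f(m₃) + f(m₄) + f(m₅)] = 0.6·(390.225) = 234.135.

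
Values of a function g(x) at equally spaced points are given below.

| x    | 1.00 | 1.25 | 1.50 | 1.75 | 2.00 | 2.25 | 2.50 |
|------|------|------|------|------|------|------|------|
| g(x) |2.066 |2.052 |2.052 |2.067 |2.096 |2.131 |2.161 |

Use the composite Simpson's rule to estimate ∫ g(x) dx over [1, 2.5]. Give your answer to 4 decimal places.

3.1269

h = 0.25, n = 6.
(h/3)·[y₀ + 4y₁ + 2y₂ + 4y₃ + 2y₄ + 4y₅ + y₆] = 0.083333·(37.523) = 3.1269.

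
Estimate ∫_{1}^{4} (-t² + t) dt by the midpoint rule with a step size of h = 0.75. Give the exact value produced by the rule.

h = (4 − 1)/4 = 0.75.
Midpoints m₁,…,m₄ = 1.375, 2.125, 2.875, 3.625.
f(m₁)=-0.515625, f(m₂)=-2.390625, f(m₃)=-5.390625, f(m₄)=-9.515625.
h·[f(m₁) + f(m₂) + f(m₃) + f(m₄)] = 0.75·(-17.8125) = -13.359375.

-13.359375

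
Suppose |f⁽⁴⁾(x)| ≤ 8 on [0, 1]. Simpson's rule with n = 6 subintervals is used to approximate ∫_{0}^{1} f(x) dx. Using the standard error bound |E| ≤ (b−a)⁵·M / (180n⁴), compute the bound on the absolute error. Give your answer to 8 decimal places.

|E| ≤ (1)⁵·8 / (180·6⁴) = 8/233280 = 0.00003429.

0.00003429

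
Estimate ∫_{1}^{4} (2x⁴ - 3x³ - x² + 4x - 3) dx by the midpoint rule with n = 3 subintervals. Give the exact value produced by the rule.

203

h = (4 − 1)/3 = 1.
Midpoints m₁,…,m₃ = 1.5, 2.5, 3.5.
f(m₁)=0.75, f(m₂)=32, f(m₃)=170.25.
h·[f(m₁) + f(m₂) + f(m₃)] = 1·(203) = 203.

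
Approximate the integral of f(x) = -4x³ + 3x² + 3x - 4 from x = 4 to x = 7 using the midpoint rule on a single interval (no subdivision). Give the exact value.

-1686.75

M = (b−a)·f(5.5) = 3·(-562.25) = -1686.75.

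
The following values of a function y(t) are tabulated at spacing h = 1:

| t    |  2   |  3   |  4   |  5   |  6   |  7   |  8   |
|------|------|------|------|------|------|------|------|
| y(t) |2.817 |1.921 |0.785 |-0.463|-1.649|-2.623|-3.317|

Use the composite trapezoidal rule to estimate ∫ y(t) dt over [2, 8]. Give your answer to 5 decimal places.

-2.27900

h = 1, n = 6.
(h/2)·[y₀ + 2y₁ + 2y₂ + 2y₃ + 2y₄ + 2y₅ + y₆] = 0.5·(-4.558) = -2.27900.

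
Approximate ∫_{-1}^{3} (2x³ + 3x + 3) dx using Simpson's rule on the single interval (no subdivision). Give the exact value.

64

S = (b−a)/6 · [f(-1) + 4f(1) + f(3)] = 0.666667·[(-2) + 4·8 + 66] = 64.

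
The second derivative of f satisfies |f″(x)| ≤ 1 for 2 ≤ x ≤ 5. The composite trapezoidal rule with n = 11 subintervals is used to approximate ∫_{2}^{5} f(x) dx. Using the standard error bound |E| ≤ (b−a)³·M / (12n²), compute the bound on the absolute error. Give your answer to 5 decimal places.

|E| ≤ (3)³·1 / (12·11²) = 27/1452 = 0.01860.

0.01860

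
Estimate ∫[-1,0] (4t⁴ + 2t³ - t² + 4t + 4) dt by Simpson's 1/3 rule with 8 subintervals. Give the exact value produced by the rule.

1.966796875

h = (0 − (-1))/8 = 0.125.
Nodes t₀,…,t₈ = -1, -0.875, -0.75, -0.625, -0.5, -0.375, -0.25, -0.125, 0.
f(t) = 4t⁴ + 2t³ - t² + 4t + 4: f₀=1, f₁=0.7392578125, f₂=0.859375, f₃=1.2314453125, f₄=1.75, f₅=2.3330078125, f₆=2.921875, f₇=3.4814453125, f₈=4.
(h/3)·[f₀ + 4f₁ + 2f₂ + 4f₃ + 2f₄ + 4f₅ + 2f₆ + 4f₇ + f₈] = 0.041667·(47.203125) = 1.966796875.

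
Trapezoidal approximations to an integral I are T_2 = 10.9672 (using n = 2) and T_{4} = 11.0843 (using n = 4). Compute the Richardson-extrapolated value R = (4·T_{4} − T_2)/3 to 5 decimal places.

11.12333

R = (4·T_{4} − T_2) / 3 = (4·11.0843 − 10.9672)/3 = (33.3700)/3 = 11.12333.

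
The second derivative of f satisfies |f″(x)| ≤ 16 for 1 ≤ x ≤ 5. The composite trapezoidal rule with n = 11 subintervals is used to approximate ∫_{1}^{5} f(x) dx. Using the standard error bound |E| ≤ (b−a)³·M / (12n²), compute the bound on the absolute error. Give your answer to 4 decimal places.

0.7052

|E| ≤ (4)³·16 / (12·11²) = 1024/1452 = 0.7052.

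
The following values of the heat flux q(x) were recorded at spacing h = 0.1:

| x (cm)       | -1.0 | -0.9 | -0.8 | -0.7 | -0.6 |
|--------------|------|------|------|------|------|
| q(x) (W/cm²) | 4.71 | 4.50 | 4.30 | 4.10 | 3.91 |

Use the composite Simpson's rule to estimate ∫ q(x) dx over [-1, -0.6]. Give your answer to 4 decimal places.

1.7207

h = 0.1, n = 4.
(h/3)·[y₀ + 4y₁ + 2y₂ + 4y₃ + y₄] = 0.033333·(51.62) = 1.7207.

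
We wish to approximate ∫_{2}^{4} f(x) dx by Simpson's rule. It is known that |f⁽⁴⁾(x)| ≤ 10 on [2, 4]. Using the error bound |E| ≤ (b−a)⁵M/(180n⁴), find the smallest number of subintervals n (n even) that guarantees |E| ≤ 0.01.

Need 320/(180n⁴) ≤ 0.01.
n⁴ ≥ 320/(180·0.01) = 177.778 ⇒ n ≥ 3.6515, so the smallest even n is 4. (n must be even for Simpson's rule.)

4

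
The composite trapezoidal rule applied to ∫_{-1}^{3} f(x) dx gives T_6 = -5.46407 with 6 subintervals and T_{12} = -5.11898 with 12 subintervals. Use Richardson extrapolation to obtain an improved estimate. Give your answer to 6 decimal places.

-5.003950

R = (4·T_{12} − T_6) / 3 = (4·(-5.11898) − (-5.46407))/3 = (-15.01185)/3 = -5.003950.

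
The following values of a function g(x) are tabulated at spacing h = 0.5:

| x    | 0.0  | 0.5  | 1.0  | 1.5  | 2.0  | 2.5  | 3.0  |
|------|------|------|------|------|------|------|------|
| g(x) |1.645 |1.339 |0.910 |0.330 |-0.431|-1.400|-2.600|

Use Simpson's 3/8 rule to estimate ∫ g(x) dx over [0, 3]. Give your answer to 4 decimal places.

h = 0.5, n = 6.
(3h/8)·[y₀ + 3y₁ + 3y₂ + 2y₃ + 3y₄ + 3y₅ + y₆] = 0.1875·(0.959) = 0.1798.

0.1798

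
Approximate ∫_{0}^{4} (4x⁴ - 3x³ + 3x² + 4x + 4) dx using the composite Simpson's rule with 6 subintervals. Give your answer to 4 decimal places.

739.6214

h = (4 − 0)/6 = 0.666667.
Nodes x₀,…,x₆ = 0, 0.666667, 1.333333, 2, 2.666667, 3.333333, 4.
f(x) = 4x⁴ - 3x³ + 3x² + 4x + 4: f₀=4, f₁=7.901235, f₂=20.197531, f₃=64, f₄=181.382716, f₅=433.382716, f₆=900.
(h/3)·[f₀ + 4f₁ + 2f₂ + 4f₃ + 2f₄ + 4f₅ + f₆] = 0.222222·(3328.296296) = 739.6214.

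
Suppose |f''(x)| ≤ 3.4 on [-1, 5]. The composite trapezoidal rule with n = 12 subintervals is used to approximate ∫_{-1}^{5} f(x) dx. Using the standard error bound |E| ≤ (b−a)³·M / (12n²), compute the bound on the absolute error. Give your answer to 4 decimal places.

|E| ≤ (6)³·3.4 / (12·12²) = 734.4/1728 = 0.4250.

0.4250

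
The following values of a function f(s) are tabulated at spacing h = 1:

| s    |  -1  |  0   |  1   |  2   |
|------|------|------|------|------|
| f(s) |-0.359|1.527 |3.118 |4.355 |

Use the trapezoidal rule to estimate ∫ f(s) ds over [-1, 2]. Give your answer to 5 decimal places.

h = 1, n = 3.
(h/2)·[y₀ + 2y₁ + 2y₂ + y₃] = 0.5·(13.286) = 6.64300.

6.64300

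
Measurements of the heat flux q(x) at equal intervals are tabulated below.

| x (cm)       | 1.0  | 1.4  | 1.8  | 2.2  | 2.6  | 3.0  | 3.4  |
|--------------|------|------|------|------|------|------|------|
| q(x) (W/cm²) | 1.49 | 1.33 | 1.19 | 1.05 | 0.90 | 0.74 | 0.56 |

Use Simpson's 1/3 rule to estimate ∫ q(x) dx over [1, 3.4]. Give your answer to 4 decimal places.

h = 0.4, n = 6.
(h/3)·[y₀ + 4y₁ + 2y₂ + 4y₃ + 2y₄ + 4y₅ + y₆] = 0.133333·(18.71) = 2.4947.

2.4947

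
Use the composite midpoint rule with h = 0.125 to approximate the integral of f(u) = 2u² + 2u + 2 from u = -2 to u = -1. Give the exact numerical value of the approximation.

h = (-1 − (-2))/8 = 0.125.
Midpoints m₁,…,m₈ = -1.9375, -1.8125, -1.6875, -1.5625, -1.4375, -1.3125, -1.1875, -1.0625.
f(m₁)=5.6328125, f(m₂)=4.9453125, f(m₃)=4.3203125, f(m₄)=3.7578125, f(m₅)=3.2578125, f(m₆)=2.8203125, f(m₇)=2.4453125, f(m₈)=2.1328125.
h·[f(m₁) + f(m₂) + f(m₃) + f(m₄) + f(m₅) + f(m₆) + f(m₇) + f(m₈)] = 0.125·(29.3125) = 3.6640625.

3.6640625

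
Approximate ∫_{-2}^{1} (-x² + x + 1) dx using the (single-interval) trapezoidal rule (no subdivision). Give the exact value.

T = (b−a)/2 · [f(-2) + f(1)] = 1.5·[(-5) + 1] = -6.

-6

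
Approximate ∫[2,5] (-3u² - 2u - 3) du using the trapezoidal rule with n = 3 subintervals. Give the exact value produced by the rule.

h = (5 − 2)/3 = 1.
Nodes u₀,…,u₃ = 2, 3, 4, 5.
f(u) = -3u² - 2u - 3: f₀=-19, f₁=-36, f₂=-59, f₃=-88.
(h/2)·[f₀ + 2f₁ + 2f₂ + f₃] = 0.5·(-297) = -148.5.

-148.5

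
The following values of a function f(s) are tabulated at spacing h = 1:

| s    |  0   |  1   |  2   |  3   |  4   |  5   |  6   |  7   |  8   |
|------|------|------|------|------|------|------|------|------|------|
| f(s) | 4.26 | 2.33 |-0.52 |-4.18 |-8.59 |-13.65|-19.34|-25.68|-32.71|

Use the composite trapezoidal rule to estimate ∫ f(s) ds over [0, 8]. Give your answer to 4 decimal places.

-83.8550

h = 1, n = 8.
(h/2)·[y₀ + 2y₁ + 2y₂ + 2y₃ + 2y₄ + 2y₅ + 2y₆ + 2y₇ + y₈] = 0.5·(-167.71) = -83.8550.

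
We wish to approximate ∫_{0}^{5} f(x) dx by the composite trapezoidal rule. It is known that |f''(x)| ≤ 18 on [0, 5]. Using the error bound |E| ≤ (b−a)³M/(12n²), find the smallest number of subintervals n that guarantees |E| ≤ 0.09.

Need 2250/(12n²) ≤ 0.09.
n² ≥ 2250/(12·0.09) = 2083.33 ⇒ n ≥ 45.6435, so the smallest n is 46.

46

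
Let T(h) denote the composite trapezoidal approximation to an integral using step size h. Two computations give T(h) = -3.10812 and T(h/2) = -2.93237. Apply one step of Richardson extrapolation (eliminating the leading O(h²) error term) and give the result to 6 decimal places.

-2.873787

R = (4·T(h/2) − T(h)) / 3 = (4·(-2.93237) − (-3.10812))/3 = (-8.62136)/3 = -2.873787.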